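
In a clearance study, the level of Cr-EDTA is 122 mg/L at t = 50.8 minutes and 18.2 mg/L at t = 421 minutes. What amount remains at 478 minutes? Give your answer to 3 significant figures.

13.6 mg/L

Over Δt = 421 − 50.8 = 370.2 minutes, the level fell by a factor of 122/18.2 ≈ 6.7033.
n = log₂(6.7033) ≈ 2.7449 half-lives, so t½ = 370.2/2.7449 ≈ 134.87 minutes.
From t = 421 to t = 478: 18.2 × (1/2)^((478−421)/134.87) ≈ 13.578 mg/L.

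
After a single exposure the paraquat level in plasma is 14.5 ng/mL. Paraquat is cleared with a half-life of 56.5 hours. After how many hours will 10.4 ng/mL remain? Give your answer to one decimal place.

Fraction remaining = 10.4/14.5 ≈ 0.71724.
n = log₂(14.5/10.4) = ln(1.3942)/ln 2 ≈ 0.47947 half-lives.
t = n × t½ = 0.47947 × 56.5 ≈ 27.09 hours.

27.1 hours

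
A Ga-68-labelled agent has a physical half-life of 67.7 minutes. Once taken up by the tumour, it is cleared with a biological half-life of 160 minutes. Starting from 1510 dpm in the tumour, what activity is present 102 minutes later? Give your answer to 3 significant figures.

1/t_eff = 1/t_phys + 1/t_biol = 1/67.7 + 1/160 = 0.021021 per minute.
t_eff = 67.7 × 160 / (67.7 + 160) ≈ 47.571 minutes.
Remaining = 1510 × (1/2)^(102/47.571) = 1510 × (1/2)^2.1441 ≈ 341.61 dpm.

342 dpm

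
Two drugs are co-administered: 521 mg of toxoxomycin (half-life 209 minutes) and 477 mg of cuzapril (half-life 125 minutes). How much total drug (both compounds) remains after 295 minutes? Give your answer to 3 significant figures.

toxoxomycin: 521 × (1/2)^(295/209) = 521 × (1/2)^1.4115 ≈ 195.86 mg.
cuzapril: 477 × (1/2)^(295/125) = 477 × (1/2)^2.36 ≈ 92.915 mg.
Total = 195.86 + 92.915 ≈ 288.77 mg.

289 mg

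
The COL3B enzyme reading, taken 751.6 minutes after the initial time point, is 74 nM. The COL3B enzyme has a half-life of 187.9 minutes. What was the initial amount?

Number of half-lives elapsed: n = 751.6/187.9 ≈ 4.
A₀ = A × 2^n = 74 × 2^4 = 74 × 16 ≈ 1184 nM.

1184 nM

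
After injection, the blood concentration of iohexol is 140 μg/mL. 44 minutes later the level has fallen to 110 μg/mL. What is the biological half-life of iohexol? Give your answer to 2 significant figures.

A/A₀ = 110/140 ≈ 0.78571.
n = log₂(1.2727) ≈ 0.34792 half-lives elapsed in 44 minutes.
t½ = 44/0.34792 ≈ 126.46 minutes.

130 minutes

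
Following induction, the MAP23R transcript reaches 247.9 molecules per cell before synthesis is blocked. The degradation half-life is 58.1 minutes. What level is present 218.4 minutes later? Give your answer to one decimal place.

18.3 molecules per cell

Number of half-lives: n = 218.4/58.1 ≈ 3.759.
Remaining = 247.9 × (1/2)^3.759 = 247.9 × 0.073861 ≈ 18.31 molecules per cell.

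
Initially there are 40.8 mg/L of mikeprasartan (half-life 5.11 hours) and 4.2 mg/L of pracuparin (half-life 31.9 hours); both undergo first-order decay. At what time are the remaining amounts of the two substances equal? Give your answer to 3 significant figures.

20.0 hours

Set 40.8·(1/2)^(t/5.11) = 4.2·(1/2)^(t/31.9).
Taking log₂: log₂(40.8/4.2) = t·(1/5.11 − 1/31.9).
log₂(9.7143) = 3.2801; 1/5.11 − 1/31.9 = 0.16435.
t = 3.2801 / 0.16435 ≈ 19.958 hours.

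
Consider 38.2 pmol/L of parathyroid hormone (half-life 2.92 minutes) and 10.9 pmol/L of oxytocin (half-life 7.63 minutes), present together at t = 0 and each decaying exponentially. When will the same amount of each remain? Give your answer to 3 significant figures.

8.56 minutes

Set 38.2·(1/2)^(t/2.92) = 10.9·(1/2)^(t/7.63).
Taking log₂: log₂(38.2/10.9) = t·(1/2.92 − 1/7.63).
log₂(3.5046) = 1.8092; 1/2.92 − 1/7.63 = 0.2114.
t = 1.8092 / 0.2114 ≈ 8.5582 minutes.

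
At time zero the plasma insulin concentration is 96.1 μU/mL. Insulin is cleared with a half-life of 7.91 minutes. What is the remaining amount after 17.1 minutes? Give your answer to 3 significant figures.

Number of half-lives: n = 17.1/7.91 ≈ 2.1618.
Remaining = 96.1 × (1/2)^2.1618 = 96.1 × 0.22347 ≈ 21.476 μU/mL.

21.5 μU/mL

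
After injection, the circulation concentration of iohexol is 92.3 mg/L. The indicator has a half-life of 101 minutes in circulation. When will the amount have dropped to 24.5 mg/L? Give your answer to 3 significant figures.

Fraction remaining = 24.5/92.3 ≈ 0.26544.
n = log₂(92.3/24.5) = ln(3.7673)/ln 2 ≈ 1.9135 half-lives.
t = n × t½ = 1.9135 × 101 ≈ 193.27 minutes.

193 minutes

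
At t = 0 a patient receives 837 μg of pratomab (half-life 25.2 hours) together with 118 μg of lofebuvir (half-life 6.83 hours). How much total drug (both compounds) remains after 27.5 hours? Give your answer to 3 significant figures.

pratomab: 837 × (1/2)^(27.5/25.2) = 837 × (1/2)^1.0913 ≈ 392.84 μg.
lofebuvir: 118 × (1/2)^(27.5/6.83) = 118 × (1/2)^4.0264 ≈ 7.2415 μg.
Total = 392.84 + 7.2415 ≈ 400.09 μg.

400 μg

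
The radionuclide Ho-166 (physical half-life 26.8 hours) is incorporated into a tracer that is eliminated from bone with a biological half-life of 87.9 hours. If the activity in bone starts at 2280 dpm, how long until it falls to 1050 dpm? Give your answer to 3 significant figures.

23.0 hours

1/t_eff = 1/t_phys + 1/t_biol = 1/26.8 + 1/87.9 = 0.04869 per hour.
t_eff = 26.8 × 87.9 / (26.8 + 87.9) ≈ 20.538 hours.
n = log₂(2280/1050) ≈ 1.1186; t = 1.1186 × 20.538 ≈ 22.975 hours.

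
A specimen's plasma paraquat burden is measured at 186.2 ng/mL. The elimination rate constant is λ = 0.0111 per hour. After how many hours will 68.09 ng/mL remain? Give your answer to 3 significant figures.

90.6 hours

t½ = ln 2 / λ = 0.69315 / 0.0111 ≈ 62.446 hours.
Fraction remaining = 68.09/186.2 ≈ 0.36568.
n = log₂(186.2/68.09) = ln(2.7346)/ln 2 ≈ 1.4513 half-lives.
t = n × t½ = 1.4513 × 62.446 ≈ 90.63 hours.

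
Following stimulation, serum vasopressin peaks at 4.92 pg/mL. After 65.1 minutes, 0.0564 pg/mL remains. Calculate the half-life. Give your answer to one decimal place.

10.1 minutes

A/A₀ = 0.0564/4.92 ≈ 0.011463.
n = log₂(87.234) ≈ 6.4468 half-lives elapsed in 65.1 minutes.
t½ = 65.1/6.4468 ≈ 10.098 minutes.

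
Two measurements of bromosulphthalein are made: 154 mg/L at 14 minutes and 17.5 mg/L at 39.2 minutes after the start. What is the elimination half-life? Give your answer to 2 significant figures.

Over Δt = 39.2 − 14 = 25.2 minutes, the level fell by a factor of 154/17.5 ≈ 8.8.
n = log₂(8.8) ≈ 3.1375 half-lives, so t½ = 25.2/3.1375 ≈ 8.0319 minutes.

8.0 minutes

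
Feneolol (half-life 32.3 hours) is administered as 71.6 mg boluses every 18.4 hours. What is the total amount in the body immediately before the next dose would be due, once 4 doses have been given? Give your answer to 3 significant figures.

117 mg

The 4 doses were given 73.6, 55.2, 36.8, 18.4 hours ago.
Total = 71.6·(1/2)^(73.6/32.3) + 71.6·(1/2)^(55.2/32.3) + 71.6·(1/2)^(36.8/32.3) + 71.6·(1/2)^(18.4/32.3)
      = 14.756 + 21.901 + 32.505 + 48.242 ≈ 117.4 mg.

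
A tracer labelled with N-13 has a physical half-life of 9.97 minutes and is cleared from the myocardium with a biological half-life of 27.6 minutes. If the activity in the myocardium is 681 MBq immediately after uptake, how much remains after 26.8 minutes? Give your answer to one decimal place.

1/t_eff = 1/t_phys + 1/t_biol = 1/9.97 + 1/27.6 = 0.13653 per minute.
t_eff = 9.97 × 27.6 / (9.97 + 27.6) ≈ 7.3242 minutes.
Remaining = 681 × (1/2)^(26.8/7.3242) = 681 × (1/2)^3.6591 ≈ 53.908 MBq.

53.9 MBq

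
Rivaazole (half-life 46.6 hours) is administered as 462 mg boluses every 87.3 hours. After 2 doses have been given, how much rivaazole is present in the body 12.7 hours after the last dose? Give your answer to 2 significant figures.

The 2 doses were given 100, 12.7 hours ago.
Total = 462·(1/2)^(100/46.6) + 462·(1/2)^(12.7/46.6)
      = 104.39 + 382.47 ≈ 486.86 mg.

490 mg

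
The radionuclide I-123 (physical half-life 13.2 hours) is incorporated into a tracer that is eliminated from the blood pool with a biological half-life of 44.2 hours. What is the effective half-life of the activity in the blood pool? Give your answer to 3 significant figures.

10.2 hours

1/t_eff = 1/t_phys + 1/t_biol = 1/13.2 + 1/44.2 = 0.098382 per hour.
t_eff = 13.2 × 44.2 / (13.2 + 44.2) ≈ 10.164 hours.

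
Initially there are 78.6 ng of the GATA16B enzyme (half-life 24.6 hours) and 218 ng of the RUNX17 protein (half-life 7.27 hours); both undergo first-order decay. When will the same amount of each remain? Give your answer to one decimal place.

15.2 hours

Set 78.6·(1/2)^(t/24.6) = 218·(1/2)^(t/7.27).
Taking log₂: log₂(78.6/218) = t·(1/24.6 − 1/7.27).
log₂(0.36055) = -1.4717; 1/24.6 − 1/7.27 = -0.096901.
t = -1.4717 / -0.096901 ≈ 15.188 hours.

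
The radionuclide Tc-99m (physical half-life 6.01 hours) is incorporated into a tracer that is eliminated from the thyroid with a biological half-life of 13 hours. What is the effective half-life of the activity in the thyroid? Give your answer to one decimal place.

4.1 hours

1/t_eff = 1/t_phys + 1/t_biol = 1/6.01 + 1/13 = 0.24331 per hour.
t_eff = 6.01 × 13 / (6.01 + 13) ≈ 4.1099 hours.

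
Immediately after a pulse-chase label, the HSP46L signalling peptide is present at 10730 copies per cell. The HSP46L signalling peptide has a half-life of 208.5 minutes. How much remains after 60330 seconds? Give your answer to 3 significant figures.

379 copies per cell

Convert the elapsed time: 60330 seconds = 1005.5 minutes.
Number of half-lives: n = 1005.5/208.5 ≈ 4.8225.
Remaining = 10730 × (1/2)^4.8225 = 10730 × 0.03534 ≈ 379.2 copies per cell.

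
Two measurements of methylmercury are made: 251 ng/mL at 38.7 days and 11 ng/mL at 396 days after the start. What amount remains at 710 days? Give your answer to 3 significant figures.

0.704 ng/mL

Over Δt = 396 − 38.7 = 357.3 days, the level fell by a factor of 251/11 ≈ 22.818.
n = log₂(22.818) ≈ 4.5121 half-lives, so t½ = 357.3/4.5121 ≈ 79.187 days.
From t = 396 to t = 710: 11 × (1/2)^((710−396)/79.187) ≈ 0.70423 ng/mL.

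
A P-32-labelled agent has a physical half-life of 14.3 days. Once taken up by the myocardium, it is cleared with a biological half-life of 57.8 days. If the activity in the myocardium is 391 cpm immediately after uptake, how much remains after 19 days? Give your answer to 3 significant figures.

1/t_eff = 1/t_phys + 1/t_biol = 1/14.3 + 1/57.8 = 0.087231 per day.
t_eff = 14.3 × 57.8 / (14.3 + 57.8) ≈ 11.464 days.
Remaining = 391 × (1/2)^(19/11.464) = 391 × (1/2)^1.6574 ≈ 123.95 cpm.

124 cpm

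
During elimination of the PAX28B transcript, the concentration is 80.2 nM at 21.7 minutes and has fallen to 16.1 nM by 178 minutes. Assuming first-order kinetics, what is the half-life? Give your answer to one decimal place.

Over Δt = 178 − 21.7 = 156.3 minutes, the level fell by a factor of 80.2/16.1 ≈ 4.9814.
n = log₂(4.9814) ≈ 2.3165 half-lives, so t½ = 156.3/2.3165 ≈ 67.471 minutes.

67.5 minutes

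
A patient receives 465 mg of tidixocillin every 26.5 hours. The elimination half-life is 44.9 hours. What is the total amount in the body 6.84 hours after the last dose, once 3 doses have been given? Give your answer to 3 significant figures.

The 3 doses were given 59.84, 33.34, 6.84 hours ago.
Total = 465·(1/2)^(59.84/44.9) + 465·(1/2)^(33.34/44.9) + 465·(1/2)^(6.84/44.9)
      = 184.61 + 277.92 + 418.4 ≈ 880.94 mg.

881 mg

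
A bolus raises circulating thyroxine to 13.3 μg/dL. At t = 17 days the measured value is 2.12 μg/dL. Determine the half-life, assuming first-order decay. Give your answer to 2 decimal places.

6.42 days

A/A₀ = 2.12/13.3 ≈ 0.1594.
n = log₂(6.2736) ≈ 2.6493 half-lives elapsed in 17 days.
t½ = 17/2.6493 ≈ 6.4168 days.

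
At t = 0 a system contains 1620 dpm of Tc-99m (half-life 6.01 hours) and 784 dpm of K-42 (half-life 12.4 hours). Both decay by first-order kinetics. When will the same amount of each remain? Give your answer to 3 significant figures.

12.2 hours

Set 1620·(1/2)^(t/6.01) = 784·(1/2)^(t/12.4).
Taking log₂: log₂(1620/784) = t·(1/6.01 − 1/12.4).
log₂(2.0663) = 1.0471; 1/6.01 − 1/12.4 = 0.085744.
t = 1.0471 / 0.085744 ≈ 12.212 hours.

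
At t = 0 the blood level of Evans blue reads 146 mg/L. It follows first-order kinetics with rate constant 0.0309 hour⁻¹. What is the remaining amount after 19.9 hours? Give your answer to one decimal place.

78.9 mg/L

t½ = ln 2 / λ = 0.69315 / 0.0309 ≈ 22.432 hours.
Number of half-lives: n = 19.9/22.432 ≈ 0.88713.
Remaining = 146 × (1/2)^0.88713 = 146 × 0.54069 ≈ 78.941 mg/L.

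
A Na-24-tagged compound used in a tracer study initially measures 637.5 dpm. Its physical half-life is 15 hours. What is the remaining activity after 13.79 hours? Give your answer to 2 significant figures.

Number of half-lives: n = 13.79/15 ≈ 0.91933.
Remaining = 637.5 × (1/2)^0.91933 = 637.5 × 0.52875 ≈ 337.08 dpm.

340 dpm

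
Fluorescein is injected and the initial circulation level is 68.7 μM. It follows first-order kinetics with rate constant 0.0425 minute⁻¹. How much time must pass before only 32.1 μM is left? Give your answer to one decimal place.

t½ = ln 2 / k = 0.69315 / 0.0425 ≈ 16.309 minutes.
Fraction remaining = 32.1/68.7 ≈ 0.46725.
n = log₂(68.7/32.1) = ln(2.1402)/ln 2 ≈ 1.0977 half-lives.
t = n × t½ = 1.0977 × 16.309 ≈ 17.903 minutes.

17.9 minutes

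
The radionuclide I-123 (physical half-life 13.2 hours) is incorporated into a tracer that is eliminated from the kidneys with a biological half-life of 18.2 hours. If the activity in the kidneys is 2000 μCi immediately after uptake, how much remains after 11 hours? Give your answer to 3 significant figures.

1/t_eff = 1/t_phys + 1/t_biol = 1/13.2 + 1/18.2 = 0.1307 per hour.
t_eff = 13.2 × 18.2 / (13.2 + 18.2) ≈ 7.651 hours.
Remaining = 2000 × (1/2)^(11/7.651) = 2000 × (1/2)^1.4377 ≈ 738.3 μCi.

738 μCi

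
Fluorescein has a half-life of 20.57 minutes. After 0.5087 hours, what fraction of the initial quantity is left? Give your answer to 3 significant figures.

0.358

0.5087 hours = 30.522 minutes.
n = 30.522/20.57 ≈ 1.4838 half-lives.
Fraction remaining = (1/2)^1.4838 ≈ 0.35754.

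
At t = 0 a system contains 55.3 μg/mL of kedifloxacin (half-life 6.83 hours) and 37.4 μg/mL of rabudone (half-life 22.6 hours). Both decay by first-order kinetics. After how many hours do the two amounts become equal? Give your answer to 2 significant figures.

5.5 hours

Set 55.3·(1/2)^(t/6.83) = 37.4·(1/2)^(t/22.6).
Taking log₂: log₂(55.3/37.4) = t·(1/6.83 − 1/22.6).
log₂(1.4786) = 0.56424; 1/6.83 − 1/22.6 = 0.10217.
t = 0.56424 / 0.10217 ≈ 5.5228 hours.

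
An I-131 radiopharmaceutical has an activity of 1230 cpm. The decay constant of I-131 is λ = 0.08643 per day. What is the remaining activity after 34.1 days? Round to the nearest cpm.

65 cpm

t½ = ln 2 / λ = 0.69315 / 0.08643 ≈ 8.0198 days.
Number of half-lives: n = 34.1/8.0198 ≈ 4.252.
Remaining = 1230 × (1/2)^4.252 = 1230 × 0.052483 ≈ 64.554 cpm.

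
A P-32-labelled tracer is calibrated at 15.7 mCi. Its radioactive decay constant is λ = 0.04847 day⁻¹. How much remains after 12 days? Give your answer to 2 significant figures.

t½ = ln 2 / λ = 0.69315 / 0.04847 ≈ 14.301 days.
Number of half-lives: n = 12/14.301 ≈ 0.83913.
Remaining = 15.7 × (1/2)^0.83913 = 15.7 × 0.55898 ≈ 8.776 mCi.

8.8 mCi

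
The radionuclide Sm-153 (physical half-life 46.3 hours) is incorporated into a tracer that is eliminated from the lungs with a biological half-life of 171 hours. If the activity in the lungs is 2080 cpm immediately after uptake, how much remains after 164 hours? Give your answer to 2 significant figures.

92 cpm

1/t_eff = 1/t_phys + 1/t_biol = 1/46.3 + 1/171 = 0.027446 per hour.
t_eff = 46.3 × 171 / (46.3 + 171) ≈ 36.435 hours.
Remaining = 2080 × (1/2)^(164/36.435) = 2080 × (1/2)^4.5012 ≈ 91.849 cpm.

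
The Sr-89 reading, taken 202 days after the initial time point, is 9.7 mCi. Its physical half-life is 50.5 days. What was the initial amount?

Number of half-lives elapsed: n = 202/50.5 ≈ 4.
A₀ = A × 2^n = 9.7 × 2^4 = 9.7 × 16 ≈ 155.2 mCi.

155.2 mCi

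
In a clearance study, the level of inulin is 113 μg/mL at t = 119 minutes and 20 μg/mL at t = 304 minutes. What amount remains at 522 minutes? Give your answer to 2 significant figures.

Over Δt = 304 − 119 = 185 minutes, the level fell by a factor of 113/20 ≈ 5.65.
n = log₂(5.65) ≈ 2.4983 half-lives, so t½ = 185/2.4983 ≈ 74.052 minutes.
From t = 304 to t = 522: 20 × (1/2)^((522−304)/74.052) ≈ 2.5992 μg/mL.

2.6 μg/mL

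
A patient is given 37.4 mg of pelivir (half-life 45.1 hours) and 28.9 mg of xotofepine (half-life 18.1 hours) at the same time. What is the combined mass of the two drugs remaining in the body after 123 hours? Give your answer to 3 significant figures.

pelivir: 37.4 × (1/2)^(123/45.1) = 37.4 × (1/2)^2.7273 ≈ 5.6478 mg.
xotofepine: 28.9 × (1/2)^(123/18.1) = 28.9 × (1/2)^6.7956 ≈ 0.26015 mg.
Total = 5.6478 + 0.26015 ≈ 5.908 mg.

5.91 mg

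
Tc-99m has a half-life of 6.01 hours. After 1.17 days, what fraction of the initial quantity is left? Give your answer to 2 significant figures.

1.17 days = 28.08 hours.
n = 28.08/6.01 ≈ 4.6722 half-lives.
Fraction remaining = (1/2)^4.6722 ≈ 0.039221.

0.039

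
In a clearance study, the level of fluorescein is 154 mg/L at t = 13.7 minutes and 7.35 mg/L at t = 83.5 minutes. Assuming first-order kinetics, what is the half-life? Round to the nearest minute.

Over Δt = 83.5 − 13.7 = 69.8 minutes, the level fell by a factor of 154/7.35 ≈ 20.952.
n = log₂(20.952) ≈ 4.389 half-lives, so t½ = 69.8/4.389 ≈ 15.903 minutes.

16 minutes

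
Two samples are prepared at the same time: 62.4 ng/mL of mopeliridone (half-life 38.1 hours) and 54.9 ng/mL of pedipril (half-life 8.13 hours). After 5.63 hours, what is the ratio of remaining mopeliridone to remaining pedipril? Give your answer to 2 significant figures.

1.7

mopeliridone: 62.4 × (1/2)^(5.63/38.1) = 62.4 × (1/2)^0.14777 ≈ 56.325 ng/mL.
pedipril: 54.9 × (1/2)^(5.63/8.13) = 54.9 × (1/2)^0.6925 ≈ 33.971 ng/mL.
Ratio ≈ 56.325 / 33.971 ≈ 1.658.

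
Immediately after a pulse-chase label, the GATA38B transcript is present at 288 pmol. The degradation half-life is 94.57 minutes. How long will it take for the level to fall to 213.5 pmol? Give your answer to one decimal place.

Fraction remaining = 213.5/288 ≈ 0.74132.
n = log₂(288/213.5) = ln(1.3489)/ln 2 ≈ 0.43183 half-lives.
t = n × t½ = 0.43183 × 94.57 ≈ 40.838 minutes.

40.8 minutes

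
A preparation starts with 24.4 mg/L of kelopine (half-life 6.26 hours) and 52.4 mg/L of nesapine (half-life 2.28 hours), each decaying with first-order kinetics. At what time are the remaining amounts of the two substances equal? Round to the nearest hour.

Set 24.4·(1/2)^(t/6.26) = 52.4·(1/2)^(t/2.28).
Taking log₂: log₂(24.4/52.4) = t·(1/6.26 − 1/2.28).
log₂(0.46565) = -1.1027; 1/6.26 − 1/2.28 = -0.27885.
t = -1.1027 / -0.27885 ≈ 3.9544 hours.

4 hours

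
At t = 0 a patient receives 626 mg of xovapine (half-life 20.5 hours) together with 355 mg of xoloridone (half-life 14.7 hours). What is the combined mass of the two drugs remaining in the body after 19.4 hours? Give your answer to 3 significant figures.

xovapine: 626 × (1/2)^(19.4/20.5) = 626 × (1/2)^0.94634 ≈ 324.86 mg.
xoloridone: 355 × (1/2)^(19.4/14.7) = 355 × (1/2)^1.3197 ≈ 142.22 mg.
Total = 324.86 + 142.22 ≈ 467.08 mg.

467 mg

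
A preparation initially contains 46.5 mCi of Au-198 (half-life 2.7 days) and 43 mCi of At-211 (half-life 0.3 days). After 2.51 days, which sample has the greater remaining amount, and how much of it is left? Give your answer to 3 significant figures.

Au-198, 24.4 mCi

Au-198: 46.5 × (1/2)^0.92963 ≈ 24.412 mCi.
At-211: 43 × (1/2)^8.3667 ≈ 0.13027 mCi.
Au-198 has more remaining, at ≈ 24.412 mCi.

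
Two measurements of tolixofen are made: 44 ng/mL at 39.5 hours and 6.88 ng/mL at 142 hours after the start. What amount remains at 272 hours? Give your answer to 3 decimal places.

Over Δt = 142 − 39.5 = 102.5 hours, the level fell by a factor of 44/6.88 ≈ 6.3953.
n = log₂(6.3953) ≈ 2.677 half-lives, so t½ = 102.5/2.677 ≈ 38.289 hours.
From t = 142 to t = 272: 6.88 × (1/2)^((272−142)/38.289) ≈ 0.65391 ng/mL.

0.654 ng/mL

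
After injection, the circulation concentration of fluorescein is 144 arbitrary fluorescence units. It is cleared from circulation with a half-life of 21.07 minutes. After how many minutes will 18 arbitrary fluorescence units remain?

18/144 = 1/8, so 3 half-lives have elapsed.
t = 3 × 21.07 = 63.21 minutes.

63.21 minutes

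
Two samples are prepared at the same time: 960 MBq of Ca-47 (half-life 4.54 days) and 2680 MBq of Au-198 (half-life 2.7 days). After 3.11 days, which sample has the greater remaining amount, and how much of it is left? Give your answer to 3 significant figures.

Au-198, 1210 MBq

Ca-47: 960 × (1/2)^0.68502 ≈ 597.12 MBq.
Au-198: 2680 × (1/2)^1.1519 ≈ 1206.1 MBq.
Au-198 has more remaining, at ≈ 1206.1 MBq.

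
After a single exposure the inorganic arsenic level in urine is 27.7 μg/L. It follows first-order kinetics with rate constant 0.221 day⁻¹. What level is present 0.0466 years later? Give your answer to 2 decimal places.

t½ = ln 2 / λ = 0.69315 / 0.221 ≈ 3.1364 days.
Convert the elapsed time: 0.0466 years = 17.009 days.
Number of half-lives: n = 17.009/3.1364 ≈ 5.4231.
Remaining = 27.7 × (1/2)^5.4231 = 27.7 × 0.023307 ≈ 0.64561 μg/L.

0.65 μg/L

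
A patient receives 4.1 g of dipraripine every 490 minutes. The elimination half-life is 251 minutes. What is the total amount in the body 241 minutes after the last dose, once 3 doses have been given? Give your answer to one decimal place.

The 3 doses were given 1221, 731, 241 minutes ago.
Total = 4.1·(1/2)^(1221/251) + 4.1·(1/2)^(731/251) + 4.1·(1/2)^(241/251)
      = 0.14074 + 0.5446 + 2.1074 ≈ 2.7927 g.

2.8 g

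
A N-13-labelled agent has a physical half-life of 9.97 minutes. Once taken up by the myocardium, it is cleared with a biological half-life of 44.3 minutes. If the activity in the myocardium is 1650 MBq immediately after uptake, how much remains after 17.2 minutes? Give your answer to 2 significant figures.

1/t_eff = 1/t_phys + 1/t_biol = 1/9.97 + 1/44.3 = 0.12287 per minute.
t_eff = 9.97 × 44.3 / (9.97 + 44.3) ≈ 8.1384 minutes.
Remaining = 1650 × (1/2)^(17.2/8.1384) = 1650 × (1/2)^2.1134 ≈ 381.31 MBq.

380 MBq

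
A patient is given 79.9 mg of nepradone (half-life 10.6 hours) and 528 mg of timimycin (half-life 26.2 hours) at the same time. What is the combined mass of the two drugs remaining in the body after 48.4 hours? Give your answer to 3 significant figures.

nepradone: 79.9 × (1/2)^(48.4/10.6) = 79.9 × (1/2)^4.566 ≈ 3.3731 mg.
timimycin: 528 × (1/2)^(48.4/26.2) = 528 × (1/2)^1.8473 ≈ 146.73 mg.
Total = 3.3731 + 146.73 ≈ 150.11 mg.

150 mg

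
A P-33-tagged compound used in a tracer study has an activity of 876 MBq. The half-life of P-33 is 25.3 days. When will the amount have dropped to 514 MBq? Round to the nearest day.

19 days

Fraction remaining = 514/876 ≈ 0.58676.
n = log₂(876/514) = ln(1.7043)/ln 2 ≈ 0.76916 half-lives.
t = n × t½ = 0.76916 × 25.3 ≈ 19.46 days.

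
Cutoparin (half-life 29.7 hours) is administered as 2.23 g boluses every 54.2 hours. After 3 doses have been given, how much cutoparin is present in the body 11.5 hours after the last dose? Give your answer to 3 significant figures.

2.32 g

The 3 doses were given 119.9, 65.7, 11.5 hours ago.
Total = 2.23·(1/2)^(119.9/29.7) + 2.23·(1/2)^(65.7/29.7) + 2.23·(1/2)^(11.5/29.7)
      = 0.13584 + 0.48127 + 1.7051 ≈ 2.3222 g.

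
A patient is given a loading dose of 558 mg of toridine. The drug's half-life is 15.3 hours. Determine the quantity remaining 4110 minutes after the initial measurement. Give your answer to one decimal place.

Convert the elapsed time: 4110 minutes = 68.5 hours.
Number of half-lives: n = 68.5/15.3 ≈ 4.4771.
Remaining = 558 × (1/2)^4.4771 = 558 × 0.044901 ≈ 25.054 mg.

25.1 mg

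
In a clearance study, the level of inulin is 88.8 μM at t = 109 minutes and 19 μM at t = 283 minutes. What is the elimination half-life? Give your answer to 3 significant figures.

Over Δt = 283 − 109 = 174 minutes, the level fell by a factor of 88.8/19 ≈ 4.6737.
n = log₂(4.6737) ≈ 2.2246 half-lives, so t½ = 174/2.2246 ≈ 78.218 minutes.

78.2 minutes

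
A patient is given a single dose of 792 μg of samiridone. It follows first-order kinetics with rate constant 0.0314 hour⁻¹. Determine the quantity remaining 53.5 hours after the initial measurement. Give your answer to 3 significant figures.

148 μg

t½ = ln 2 / k = 0.69315 / 0.0314 ≈ 22.075 hours.
Number of half-lives: n = 53.5/22.075 ≈ 2.4236.
Remaining = 792 × (1/2)^2.4236 = 792 × 0.18639 ≈ 147.62 μg.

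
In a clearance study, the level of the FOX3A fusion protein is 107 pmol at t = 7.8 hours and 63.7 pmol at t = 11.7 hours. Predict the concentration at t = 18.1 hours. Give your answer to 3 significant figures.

Over Δt = 11.7 − 7.8 = 3.9 hours, the level fell by a factor of 107/63.7 ≈ 1.6797.
n = log₂(1.6797) ≈ 0.74825 half-lives, so t½ = 3.9/0.74825 ≈ 5.2122 hours.
From t = 11.7 to t = 18.1: 63.7 × (1/2)^((18.1−11.7)/5.2122) ≈ 27.196 pmol.

27.2 pmol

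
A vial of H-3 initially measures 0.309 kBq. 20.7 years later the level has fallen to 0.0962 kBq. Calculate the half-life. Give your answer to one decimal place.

12.3 years

A/A₀ = 0.0962/0.309 ≈ 0.31133.
n = log₂(3.2121) ≈ 1.6835 half-lives elapsed in 20.7 years.
t½ = 20.7/1.6835 ≈ 12.296 years.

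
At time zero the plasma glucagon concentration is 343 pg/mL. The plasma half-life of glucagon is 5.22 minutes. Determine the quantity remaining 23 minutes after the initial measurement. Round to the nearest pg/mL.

Number of half-lives: n = 23/5.22 ≈ 4.4061.
Remaining = 343 × (1/2)^4.4061 = 343 × 0.047165 ≈ 16.178 pg/mL.

16 pg/mL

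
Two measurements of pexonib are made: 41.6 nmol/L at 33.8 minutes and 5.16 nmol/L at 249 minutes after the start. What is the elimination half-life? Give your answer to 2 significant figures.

Over Δt = 249 − 33.8 = 215.2 minutes, the level fell by a factor of 41.6/5.16 ≈ 8.062.
n = log₂(8.062) ≈ 3.0111 half-lives, so t½ = 215.2/3.0111 ≈ 71.468 minutes.

71 minutes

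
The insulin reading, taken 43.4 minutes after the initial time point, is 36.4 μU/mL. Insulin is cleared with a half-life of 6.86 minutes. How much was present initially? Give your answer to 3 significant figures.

2920 μU/mL

Number of half-lives elapsed: n = 43.4/6.86 ≈ 6.3265.
A₀ = A × 2^n = 36.4 × 2^6.3265 = 36.4 × 80.256 ≈ 2921.3 μU/mL.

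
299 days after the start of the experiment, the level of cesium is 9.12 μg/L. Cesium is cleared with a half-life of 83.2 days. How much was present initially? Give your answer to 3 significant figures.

Number of half-lives elapsed: n = 299/83.2 ≈ 3.5938.
A₀ = A × 2^n = 9.12 × 2^3.5938 = 9.12 × 12.073 ≈ 110.11 μg/L.

110 μg/L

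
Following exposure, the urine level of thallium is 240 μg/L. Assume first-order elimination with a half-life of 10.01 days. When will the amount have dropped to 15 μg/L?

15/240 = 1/16, so 4 half-lives have elapsed.
t = 4 × 10.01 = 40.04 days.

40.04 days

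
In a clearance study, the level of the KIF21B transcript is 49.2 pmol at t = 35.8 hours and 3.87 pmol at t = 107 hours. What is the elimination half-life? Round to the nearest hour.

Over Δt = 107 − 35.8 = 71.2 hours, the level fell by a factor of 49.2/3.87 ≈ 12.713.
n = log₂(12.713) ≈ 3.6683 half-lives, so t½ = 71.2/3.6683 ≈ 19.41 hours.

19 hours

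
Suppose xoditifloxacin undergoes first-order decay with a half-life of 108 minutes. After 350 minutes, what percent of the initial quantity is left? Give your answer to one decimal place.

n = 350/108 ≈ 3.2407 half-lives.
Fraction remaining = (1/2)^3.2407 ≈ 0.10579, i.e. 10.579%.

10.6%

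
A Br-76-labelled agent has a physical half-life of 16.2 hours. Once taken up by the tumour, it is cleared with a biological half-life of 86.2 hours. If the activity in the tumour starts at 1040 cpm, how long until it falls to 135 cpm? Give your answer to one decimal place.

1/t_eff = 1/t_phys + 1/t_biol = 1/16.2 + 1/86.2 = 0.073329 per hour.
t_eff = 16.2 × 86.2 / (16.2 + 86.2) ≈ 13.637 hours.
n = log₂(1040/135) ≈ 2.9456; t = 2.9456 × 13.637 ≈ 40.169 hours.

40.2 hours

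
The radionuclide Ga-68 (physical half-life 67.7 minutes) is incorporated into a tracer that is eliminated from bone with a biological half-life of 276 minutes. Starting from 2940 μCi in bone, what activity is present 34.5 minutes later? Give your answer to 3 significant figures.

1890 μCi

1/t_eff = 1/t_phys + 1/t_biol = 1/67.7 + 1/276 = 0.018394 per minute.
t_eff = 67.7 × 276 / (67.7 + 276) ≈ 54.365 minutes.
Remaining = 2940 × (1/2)^(34.5/54.365) = 2940 × (1/2)^0.6346 ≈ 1893.7 μCi.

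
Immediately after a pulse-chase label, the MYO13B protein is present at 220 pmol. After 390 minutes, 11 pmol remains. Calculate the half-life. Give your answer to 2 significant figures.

A/A₀ = 11/220 ≈ 0.05.
n = log₂(20) ≈ 4.3219 half-lives elapsed in 390 minutes.
t½ = 390/4.3219 ≈ 90.238 minutes.

90 minutes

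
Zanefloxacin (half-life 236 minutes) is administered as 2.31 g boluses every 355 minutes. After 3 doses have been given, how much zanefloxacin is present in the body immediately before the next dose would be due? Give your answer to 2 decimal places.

1.20 g

The 3 doses were given 1065, 710, 355 minutes ago.
Total = 2.31·(1/2)^(1065/236) + 2.31·(1/2)^(710/236) + 2.31·(1/2)^(355/236)
      = 0.10119 + 0.28706 + 0.81431 ≈ 1.2026 g.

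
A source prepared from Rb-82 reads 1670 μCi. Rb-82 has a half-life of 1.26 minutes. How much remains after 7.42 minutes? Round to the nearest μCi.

28 μCi

Number of half-lives: n = 7.42/1.26 ≈ 5.8889.
Remaining = 1670 × (1/2)^5.8889 = 1670 × 0.016876 ≈ 28.183 μCi.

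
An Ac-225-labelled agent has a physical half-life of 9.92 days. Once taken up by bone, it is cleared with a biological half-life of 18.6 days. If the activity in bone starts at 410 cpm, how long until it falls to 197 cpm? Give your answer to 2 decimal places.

6.84 days

1/t_eff = 1/t_phys + 1/t_biol = 1/9.92 + 1/18.6 = 0.15457 per day.
t_eff = 9.92 × 18.6 / (9.92 + 18.6) ≈ 6.4696 days.
n = log₂(410/197) ≈ 1.0574; t = 1.0574 × 6.4696 ≈ 6.8411 days.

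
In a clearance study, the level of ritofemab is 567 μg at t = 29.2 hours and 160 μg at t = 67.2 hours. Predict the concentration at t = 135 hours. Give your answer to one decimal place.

16.7 μg

Over Δt = 67.2 − 29.2 = 38 hours, the level fell by a factor of 567/160 ≈ 3.5438.
n = log₂(3.5438) ≈ 1.8253 half-lives, so t½ = 38/1.8253 ≈ 20.819 hours.
From t = 67.2 to t = 135: 160 × (1/2)^((135−67.2)/20.819) ≈ 16.74 μg.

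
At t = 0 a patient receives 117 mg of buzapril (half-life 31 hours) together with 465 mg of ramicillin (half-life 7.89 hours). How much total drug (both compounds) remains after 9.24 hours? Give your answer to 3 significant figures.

302 mg

buzapril: 117 × (1/2)^(9.24/31) = 117 × (1/2)^0.29806 ≈ 95.161 mg.
ramicillin: 465 × (1/2)^(9.24/7.89) = 465 × (1/2)^1.1711 ≈ 206.5 mg.
Total = 95.161 + 206.5 ≈ 301.66 mg.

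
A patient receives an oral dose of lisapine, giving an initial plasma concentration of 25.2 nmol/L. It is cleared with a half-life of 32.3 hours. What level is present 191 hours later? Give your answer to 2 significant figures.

Number of half-lives: n = 191/32.3 ≈ 5.9133.
Remaining = 25.2 × (1/2)^5.9133 = 25.2 × 0.016593 ≈ 0.41813 nmol/L.

0.42 nmol/L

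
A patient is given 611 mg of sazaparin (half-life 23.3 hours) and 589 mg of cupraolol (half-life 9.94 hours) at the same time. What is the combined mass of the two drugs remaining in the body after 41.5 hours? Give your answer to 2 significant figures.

sazaparin: 611 × (1/2)^(41.5/23.3) = 611 × (1/2)^1.7811 ≈ 177.78 mg.
cupraolol: 589 × (1/2)^(41.5/9.94) = 589 × (1/2)^4.1751 ≈ 32.606 mg.
Total = 177.78 + 32.606 ≈ 210.38 mg.

210 mg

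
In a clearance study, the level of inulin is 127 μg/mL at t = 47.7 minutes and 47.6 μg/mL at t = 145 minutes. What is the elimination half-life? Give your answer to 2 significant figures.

69 minutes

Over Δt = 145 − 47.7 = 97.3 minutes, the level fell by a factor of 127/47.6 ≈ 2.6681.
n = log₂(2.6681) ≈ 1.4158 half-lives, so t½ = 97.3/1.4158 ≈ 68.725 minutes.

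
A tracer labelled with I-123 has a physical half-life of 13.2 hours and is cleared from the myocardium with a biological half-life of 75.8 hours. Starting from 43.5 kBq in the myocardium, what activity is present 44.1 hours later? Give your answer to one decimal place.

1/t_eff = 1/t_phys + 1/t_biol = 1/13.2 + 1/75.8 = 0.08895 per hour.
t_eff = 13.2 × 75.8 / (13.2 + 75.8) ≈ 11.242 hours.
Remaining = 43.5 × (1/2)^(44.1/11.242) = 43.5 × (1/2)^3.9227 ≈ 2.8684 kBq.

2.9 kBq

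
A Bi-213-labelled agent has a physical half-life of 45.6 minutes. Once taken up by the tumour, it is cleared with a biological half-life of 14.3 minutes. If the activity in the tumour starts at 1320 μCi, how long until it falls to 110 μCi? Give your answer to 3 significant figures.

39.0 minutes

1/t_eff = 1/t_phys + 1/t_biol = 1/45.6 + 1/14.3 = 0.09186 per minute.
t_eff = 45.6 × 14.3 / (45.6 + 14.3) ≈ 10.886 minutes.
n = log₂(1320/110) ≈ 3.585; t = 3.585 × 10.886 ≈ 39.026 minutes.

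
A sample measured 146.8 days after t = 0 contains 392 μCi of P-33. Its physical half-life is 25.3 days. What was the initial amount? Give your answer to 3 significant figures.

21900 μCi

Number of half-lives elapsed: n = 146.8/25.3 ≈ 5.8024.
A₀ = A × 2^n = 392 × 2^5.8024 = 392 × 55.807 ≈ 21876 μCi.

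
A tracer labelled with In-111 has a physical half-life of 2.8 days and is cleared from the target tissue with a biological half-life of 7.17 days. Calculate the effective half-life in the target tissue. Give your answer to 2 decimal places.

1/t_eff = 1/t_phys + 1/t_biol = 1/2.8 + 1/7.17 = 0.49661 per day.
t_eff = 2.8 × 7.17 / (2.8 + 7.17) ≈ 2.0136 days.

2.01 days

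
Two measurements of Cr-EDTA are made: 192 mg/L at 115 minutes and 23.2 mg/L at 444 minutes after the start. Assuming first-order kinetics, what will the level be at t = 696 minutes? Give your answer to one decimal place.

4.6 mg/L

Over Δt = 444 − 115 = 329 minutes, the level fell by a factor of 192/23.2 ≈ 8.2759.
n = log₂(8.2759) ≈ 3.0489 half-lives, so t½ = 329/3.0489 ≈ 107.91 minutes.
From t = 444 to t = 696: 23.2 × (1/2)^((696−444)/107.91) ≈ 4.5971 mg/L.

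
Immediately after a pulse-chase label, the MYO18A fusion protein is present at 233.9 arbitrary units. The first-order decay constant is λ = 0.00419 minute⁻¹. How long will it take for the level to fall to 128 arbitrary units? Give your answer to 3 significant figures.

t½ = ln 2 / λ = 0.69315 / 0.00419 ≈ 165.43 minutes.
Fraction remaining = 128/233.9 ≈ 0.54724.
n = log₂(233.9/128) = ln(1.8273)/ln 2 ≈ 0.86975 half-lives.
t = n × t½ = 0.86975 × 165.43 ≈ 143.88 minutes.

144 minutes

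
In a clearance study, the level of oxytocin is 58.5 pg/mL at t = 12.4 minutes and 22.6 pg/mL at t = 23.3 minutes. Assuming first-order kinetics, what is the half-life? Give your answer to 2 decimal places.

Over Δt = 23.3 − 12.4 = 10.9 minutes, the level fell by a factor of 58.5/22.6 ≈ 2.5885.
n = log₂(2.5885) ≈ 1.3721 half-lives, so t½ = 10.9/1.3721 ≈ 7.9439 minutes.

7.94 minutes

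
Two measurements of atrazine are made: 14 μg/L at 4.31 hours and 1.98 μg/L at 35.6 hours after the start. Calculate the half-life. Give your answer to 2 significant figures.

11 hours

Over Δt = 35.6 − 4.31 = 31.29 hours, the level fell by a factor of 14/1.98 ≈ 7.0707.
n = log₂(7.0707) ≈ 2.8219 half-lives, so t½ = 31.29/2.8219 ≈ 11.088 hours.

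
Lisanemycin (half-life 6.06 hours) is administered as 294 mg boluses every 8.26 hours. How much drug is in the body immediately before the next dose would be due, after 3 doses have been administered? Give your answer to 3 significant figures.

176 mg

The 3 doses were given 24.78, 16.52, 8.26 hours ago.
Total = 294·(1/2)^(24.78/6.06) + 294·(1/2)^(16.52/6.06) + 294·(1/2)^(8.26/6.06)
      = 17.274 + 44.434 + 114.3 ≈ 176.01 mg.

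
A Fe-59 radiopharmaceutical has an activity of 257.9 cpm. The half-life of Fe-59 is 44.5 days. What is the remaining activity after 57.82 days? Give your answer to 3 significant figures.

Number of half-lives: n = 57.82/44.5 ≈ 1.2993.
Remaining = 257.9 × (1/2)^1.2993 = 257.9 × 0.40632 ≈ 104.79 cpm.

105 cpm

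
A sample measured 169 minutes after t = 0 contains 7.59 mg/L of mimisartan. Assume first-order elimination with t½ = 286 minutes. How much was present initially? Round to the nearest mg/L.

Number of half-lives elapsed: n = 169/286 ≈ 0.59091.
A₀ = A × 2^n = 7.59 × 2^0.59091 = 7.59 × 1.5062 ≈ 11.432 mg/L.

11 mg/L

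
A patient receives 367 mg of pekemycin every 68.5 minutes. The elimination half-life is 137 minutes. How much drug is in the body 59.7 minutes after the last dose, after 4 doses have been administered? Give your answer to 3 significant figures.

695 mg

The 4 doses were given 265.2, 196.7, 128.2, 59.7 minutes ago.
Total = 367·(1/2)^(265.2/137) + 367·(1/2)^(196.7/137) + 367·(1/2)^(128.2/137) + 367·(1/2)^(59.7/137)
      = 95.927 + 135.66 + 191.85 + 271.32 ≈ 694.77 mg.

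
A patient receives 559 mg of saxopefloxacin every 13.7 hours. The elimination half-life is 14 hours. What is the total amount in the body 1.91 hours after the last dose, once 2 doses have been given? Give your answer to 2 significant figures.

770 mg

The 2 doses were given 15.61, 1.91 hours ago.
Total = 559·(1/2)^(15.61/14) + 559·(1/2)^(1.91/14)
      = 258.09 + 508.56 ≈ 766.65 mg.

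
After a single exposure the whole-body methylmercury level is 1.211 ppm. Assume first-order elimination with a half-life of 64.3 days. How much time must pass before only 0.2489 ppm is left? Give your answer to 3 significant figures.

Fraction remaining = 0.2489/1.211 ≈ 0.20553.
n = log₂(1.211/0.2489) = ln(4.8654)/ln 2 ≈ 2.2826 half-lives.
t = n × t½ = 2.2826 × 64.3 ≈ 146.77 days.

147 days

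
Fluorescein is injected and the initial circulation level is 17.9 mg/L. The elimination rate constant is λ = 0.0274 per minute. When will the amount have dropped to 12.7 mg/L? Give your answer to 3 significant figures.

12.5 minutes

t½ = ln 2 / λ = 0.69315 / 0.0274 ≈ 25.297 minutes.
Fraction remaining = 12.7/17.9 ≈ 0.7095.
n = log₂(17.9/12.7) = ln(1.4094)/ln 2 ≈ 0.49513 half-lives.
t = n × t½ = 0.49513 × 25.297 ≈ 12.526 minutes.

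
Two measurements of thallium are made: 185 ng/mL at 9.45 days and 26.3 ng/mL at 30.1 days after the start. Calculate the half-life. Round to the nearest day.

Over Δt = 30.1 − 9.45 = 20.65 days, the level fell by a factor of 185/26.3 ≈ 7.0342.
n = log₂(7.0342) ≈ 2.8144 half-lives, so t½ = 20.65/2.8144 ≈ 7.3373 days.

7 days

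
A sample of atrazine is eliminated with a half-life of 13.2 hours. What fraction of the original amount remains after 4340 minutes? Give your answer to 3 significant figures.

4340 minutes = 72.3333 hours.
n = 72.3333/13.2 ≈ 5.4798 half-lives.
Fraction remaining = (1/2)^5.4798 ≈ 0.022409.

0.0224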